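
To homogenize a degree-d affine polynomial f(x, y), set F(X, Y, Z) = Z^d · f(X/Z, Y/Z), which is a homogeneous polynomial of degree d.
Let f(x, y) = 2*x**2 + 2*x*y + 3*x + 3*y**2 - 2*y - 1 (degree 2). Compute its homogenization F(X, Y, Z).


F(X, Y, Z) = 2*X**2 + 2*X*Y + 3*X*Z + 3*Y**2 - 2*Y*Z - Z**2

deg(f) = 2.
Substitute x = X/Z, y = Y/Z into f, then multiply by Z^2.
  monomial 2·x^2·y^0 ↦ 2·X^2·Y^0·Z^0.
  monomial 2·x^1·y^1 ↦ 2·X^1·Y^1·Z^0.
  monomial 3·x^1·y^0 ↦ 3·X^1·Y^0·Z^1.
  monomial 3·x^0·y^2 ↦ 3·X^0·Y^2·Z^0.
  monomial -2·x^0·y^1 ↦ -2·X^0·Y^1·Z^1.
  monomial -1·x^0·y^0 ↦ -1·X^0·Y^0·Z^2.
Collecting: F(X, Y, Z) = 2*X**2 + 2*X*Y + 3*X*Z + 3*Y**2 - 2*Y*Z - Z**2.


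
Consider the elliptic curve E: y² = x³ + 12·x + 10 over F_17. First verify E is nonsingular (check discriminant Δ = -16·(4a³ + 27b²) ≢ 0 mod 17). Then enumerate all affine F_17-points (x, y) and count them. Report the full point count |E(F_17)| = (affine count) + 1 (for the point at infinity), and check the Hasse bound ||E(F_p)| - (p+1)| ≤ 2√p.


Affine points = {(2, 5), (2, 12), (5, 5), (5, 12), (6, 3), (6, 14), (10, 5), (10, 12), (13, 0), (14, 7), (14, 10)}; affine count = 11; |E(F_17)| = 12.

Discriminant check: Δ ∝ 4a³ + 27b² = 4·12³ + 27·10² = 4·1728 + 27·100 ≡ 7 (mod 17). Nonzero ⇒ E is nonsingular.
For each x ∈ F_17, compute rhs = x³ + 12·x + 10 mod 17, then count y ∈ F_17 with y² ≡ rhs.
  x = 0: rhs = 10, matching y values: none (0 points).
  x = 1: rhs = 6, matching y values: none (0 points).
  x = 2: rhs = 8, matching y values: 5, 12 (2 points).
  x = 3: rhs = 5, matching y values: none (0 points).
  x = 4: rhs = 3, matching y values: none (0 points).
  x = 5: rhs = 8, matching y values: 5, 12 (2 points).
  x = 6: rhs = 9, matching y values: 3, 14 (2 points).
  x = 7: rhs = 12, matching y values: none (0 points).
  x = 8: rhs = 6, matching y values: none (0 points).
  x = 9: rhs = 14, matching y values: none (0 points).
  x = 10: rhs = 8, matching y values: 5, 12 (2 points).
  x = 11: rhs = 11, matching y values: none (0 points).
  x = 12: rhs = 12, matching y values: none (0 points).
  x = 13: rhs = 0, matching y values: 0 (1 points).
  x = 14: rhs = 15, matching y values: 7, 10 (2 points).
  x = 15: rhs = 12, matching y values: none (0 points).
  x = 16: rhs = 14, matching y values: none (0 points).
Total affine count: 11.
Full point count |E(F_17)| = 11 + 1 = 12.
Hasse bound: |12 − (17+1)| = |-6| = 6 ≤ 2√17 ≈ 8.2462 ✓.


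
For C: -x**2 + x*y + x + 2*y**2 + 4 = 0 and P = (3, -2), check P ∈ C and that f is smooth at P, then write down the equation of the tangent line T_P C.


Tangent line at P: -7*x - 5*y + 11 = 0.

Step 1: f(3, -2) = 0, so P lies on C.
Step 2: partial derivatives
  f_x(x, y) = -2*x + y + 1, f_y(x, y) = x + 4*y.
  f_x(P) = -7, f_y(P) = -5 (gradient nonzero, so P is smooth).
Step 3: tangent line at P: -7·(x − 3) + -5·(y − -2) = 0.
Expanding: -7*x - 5*y + 11 = 0.


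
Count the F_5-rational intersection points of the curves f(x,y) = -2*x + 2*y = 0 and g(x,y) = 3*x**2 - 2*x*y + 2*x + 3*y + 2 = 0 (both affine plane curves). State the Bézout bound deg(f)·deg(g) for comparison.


Common zeros: ∅; count = 0; Bézout bound = 2.

deg(f) = 1, deg(g) = 2, so Bézout bound = 2.
Scan x ∈ F_5. For each x, list the y ∈ F_5 with f(x, y) ≡ 0 and those with g(x, y) ≡ 0 (mod 5); the common zeros in that column are the intersection.
  x = 0: f ≡ 0 at y ∈ {0}; g ≡ 0 at y ∈ {1}; common: ∅.
  x = 1: f ≡ 0 at y ∈ {1}; g ≡ 0 at y ∈ {3}; common: ∅.
  x = 2: f ≡ 0 at y ∈ {2}; g ≡ 0 at y ∈ {3}; common: ∅.
  x = 3: f ≡ 0 at y ∈ {3}; g ≡ 0 at y ∈ {0}; common: ∅.
  x = 4: f ≡ 0 at y ∈ {4}; g ≡ 0 at y ∈ ∅; common: ∅.
Collecting: common zeros = ∅, so the count is 0.
Comparison with the Bézout bound: 0 ≤ 2 = deg(f)·deg(g), as expected for curves with no common component (the affine F_5-count falls short of the bound because intersections may lie at infinity, over extension fields, or carry multiplicity).


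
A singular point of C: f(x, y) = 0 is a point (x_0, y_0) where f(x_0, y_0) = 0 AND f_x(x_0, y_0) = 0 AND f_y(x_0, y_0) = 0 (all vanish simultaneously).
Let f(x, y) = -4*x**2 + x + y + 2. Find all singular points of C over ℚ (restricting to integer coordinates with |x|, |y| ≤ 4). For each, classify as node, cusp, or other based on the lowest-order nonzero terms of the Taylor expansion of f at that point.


No singular points in the scanned grid; C is smooth there.

Compute partial derivatives:
  f_x = 1 - 8*x.
  f_y = 1.
f_y = 1 is a nonzero constant, so f_y never vanishes: no point (x, y) can satisfy f = f_x = f_y = 0. In particular no (x, y) ∈ {−4, ..., 4}² is singular; the curve is smooth.


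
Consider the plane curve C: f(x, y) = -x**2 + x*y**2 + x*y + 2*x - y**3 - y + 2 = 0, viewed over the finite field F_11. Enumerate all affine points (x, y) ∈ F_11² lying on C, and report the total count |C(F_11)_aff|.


Affine F_11-points: {(0, 1), (0, 4), (0, 6), (2, 8), (4, 1), (4, 7), (5, 10), (6, 0), (6, 8), (6, 9), (7, 0), (8, 10), (9, 9), (10, 7)}; count = 14.

For each of the 121 pairs (x, y) ∈ F_11², evaluate f(x, y) mod 11. Record the zeros.
  x = 0: [0↦2, 1↦0, 2↦3, 3↦5, 4↦0, 5↦4, 6↦0, 7↦4, 8↦10, 9↦1, 10↦4]  zeros at y ∈ {1, 4, 6}
  x = 1: [0↦3, 1↦3, 2↦10, 3↦7, 4↦10, 5↦2, 6↦10, 7↦6, 8↦6, 9↦4, 10↦5]  zeros at y ∈ ∅
  x = 2: [0↦2, 1↦4, 2↦4, 3↦7, 4↦7, 5↦9, 6↦7, 7↦6, 8↦0, 9↦5, 10↦4]  zeros at y ∈ {8}
  x = 3: [0↦10, 1↦3, 2↦7, 3↦5, 4↦2, 5↦3, 6↦2, 7↦4, 8↦3, 9↦4, 10↦1]  zeros at y ∈ ∅
  x = 4: [0↦5, 1↦0, 2↦8, 3↦1, 4↦6, 5↦6, 6↦6, 7↦0, 8↦4, 9↦1, 10↦7]  zeros at y ∈ {1, 7}
  x = 5: [0↦9, 1↦6, 2↦7, 3↦6, 4↦8, 5↦7, 6↦8, 7↦5, 8↦3, 9↦7, 10↦0]  zeros at y ∈ {10}
  x = 6: [0↦0, 1↦10, 2↦4, 3↦9, 4↦8, 5↦6, 6↦8, 7↦8, 8↦0, 9↦0, 10↦2]  zeros at y ∈ {0, 8, 9}
  x = 7: [0↦0, 1↦1, 2↦10, 3↦10, 4↦6, 5↦3, 6↦6, 7↦9, 8↦6, 9↦2, 10↦2]  zeros at y ∈ {0}
  x = 8: [0↦9, 1↦1, 2↦3, 3↦9, 4↦2, 5↦9, 6↦2, 7↦8, 8↦10, 9↦2, 10↦0]  zeros at y ∈ {10}
  x = 9: [0↦5, 1↦10, 2↦5, 3↦6, 4↦7, 5↦2, 6↦7, 7↦5, 8↦1, 9↦0, 10↦7]  zeros at y ∈ {9}
  x = 10: [0↦10, 1↦6, 2↦5, 3↦1, 4↦10, 5↦4, 6↦10, 7↦0, 8↦1, 9↦7, 10↦1]  zeros at y ∈ {7}
Collecting zeros: affine points = {(0, 1), (0, 4), (0, 6), (2, 8), (4, 1), (4, 7), (5, 10), (6, 0), (6, 8), (6, 9), (7, 0), (8, 10), (9, 9), (10, 7)}.
Total count |C(F_11)_aff| = 14.


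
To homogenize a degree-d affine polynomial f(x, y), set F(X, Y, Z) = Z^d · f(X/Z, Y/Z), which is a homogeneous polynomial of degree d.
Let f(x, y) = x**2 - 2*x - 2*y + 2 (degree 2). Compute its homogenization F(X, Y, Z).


F(X, Y, Z) = X**2 - 2*X*Z - 2*Y*Z + 2*Z**2

deg(f) = 2.
Substitute x = X/Z, y = Y/Z into f, then multiply by Z^2.
  monomial 1·x^2·y^0 ↦ 1·X^2·Y^0·Z^0.
  monomial -2·x^1·y^0 ↦ -2·X^1·Y^0·Z^1.
  monomial -2·x^0·y^1 ↦ -2·X^0·Y^1·Z^1.
  monomial 2·x^0·y^0 ↦ 2·X^0·Y^0·Z^2.
Collecting: F(X, Y, Z) = X**2 - 2*X*Z - 2*Y*Z + 2*Z**2.


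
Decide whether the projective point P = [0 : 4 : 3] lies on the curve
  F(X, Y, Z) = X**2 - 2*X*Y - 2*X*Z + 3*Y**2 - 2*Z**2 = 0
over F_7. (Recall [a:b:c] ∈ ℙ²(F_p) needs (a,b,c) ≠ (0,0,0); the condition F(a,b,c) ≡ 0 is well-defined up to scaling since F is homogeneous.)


F(0,4,3) ≡ 2 (mod 7); P is NOT on the curve.

Evaluate F(0, 4, 3) term-by-term (mod 7).
  X**2 ↦ 1·0·1·1 = 0
  -2*X*Y ↦ -2·0·4·1 = 0
  -2*X*Z ↦ -2·0·1·3 = 0
  3*Y**2 ↦ 3·1·16·1 = 48
  -2*Z**2 ↦ -2·1·1·9 = -18
Sum: F(0, 4, 3) = (0) + (0) + (0) + (48) + (-18) = 30.
Reducing mod 7: 30 ≡ 2 (mod 7).
Since F(a, b, c) ≡ 2 ≠ 0 (mod 7), P does NOT lie on the curve.


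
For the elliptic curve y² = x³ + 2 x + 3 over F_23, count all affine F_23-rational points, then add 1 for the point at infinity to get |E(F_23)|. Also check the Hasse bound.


Affine points = {(0, 7), (0, 16), (1, 11), (1, 12), (3, 6), (3, 17), (4, 11), (4, 12), (5, 0), (6, 1), (6, 22), (8, 5), (8, 18), (13, 8), (13, 15), (15, 2), (15, 21), (18, 11), (18, 12), (19, 0), (20, 4), (20, 19), (22, 0)}; affine count = 23; |E(F_23)| = 24.

Discriminant check: Δ ∝ 4a³ + 27b² = 4·2³ + 27·3² = 4·8 + 27·9 ≡ 22 (mod 23). Nonzero ⇒ E is nonsingular.
For each x ∈ F_23, compute rhs = x³ + 2·x + 3 mod 23, then count y ∈ F_23 with y² ≡ rhs.
  x = 0: rhs = 3, matching y values: 7, 16 (2 points).
  x = 1: rhs = 6, matching y values: 11, 12 (2 points).
  x = 2: rhs = 15, matching y values: none (0 points).
  x = 3: rhs = 13, matching y values: 6, 17 (2 points).
  x = 4: rhs = 6, matching y values: 11, 12 (2 points).
  x = 5: rhs = 0, matching y values: 0 (1 points).
  x = 6: rhs = 1, matching y values: 1, 22 (2 points).
  x = 7: rhs = 15, matching y values: none (0 points).
  x = 8: rhs = 2, matching y values: 5, 18 (2 points).
  x = 9: rhs = 14, matching y values: none (0 points).
  x = 10: rhs = 11, matching y values: none (0 points).
  x = 11: rhs = 22, matching y values: none (0 points).
  x = 12: rhs = 7, matching y values: none (0 points).
  x = 13: rhs = 18, matching y values: 8, 15 (2 points).
  x = 14: rhs = 15, matching y values: none (0 points).
  x = 15: rhs = 4, matching y values: 2, 21 (2 points).
  x = 16: rhs = 14, matching y values: none (0 points).
  x = 17: rhs = 5, matching y values: none (0 points).
  x = 18: rhs = 6, matching y values: 11, 12 (2 points).
  x = 19: rhs = 0, matching y values: 0 (1 points).
  x = 20: rhs = 16, matching y values: 4, 19 (2 points).
  x = 21: rhs = 14, matching y values: none (0 points).
  x = 22: rhs = 0, matching y values: 0 (1 points).
Total affine count: 23.
Full point count |E(F_23)| = 23 + 1 = 24.
Hasse bound: |24 − (23+1)| = |0| = 0 ≤ 2√23 ≈ 9.5917 ✓.


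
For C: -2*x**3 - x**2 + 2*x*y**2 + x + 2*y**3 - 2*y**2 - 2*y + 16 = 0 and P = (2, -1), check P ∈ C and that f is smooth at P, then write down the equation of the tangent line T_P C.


Tangent line at P: 50 - 25*x = 0.

Step 1: f(2, -1) = 0, so P lies on C.
Step 2: partial derivatives
  f_x(x, y) = -6*x**2 - 2*x + 2*y**2 + 1, f_y(x, y) = 4*x*y + 6*y**2 - 4*y - 2.
  f_x(P) = -25, f_y(P) = 0 (gradient nonzero, so P is smooth).
Step 3: tangent line at P: -25·(x − 2) + 0·(y − -1) = 0.
Expanding: 50 - 25*x = 0.


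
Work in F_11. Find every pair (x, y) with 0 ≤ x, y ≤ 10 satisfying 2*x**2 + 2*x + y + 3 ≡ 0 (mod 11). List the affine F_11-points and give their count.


Affine F_11-points: {(0, 8), (1, 4), (2, 7), (3, 6), (4, 1), (5, 3), (6, 1), (7, 6), (8, 7), (9, 4), (10, 8)}; count = 11.

For each of the 121 pairs (x, y) ∈ F_11², evaluate f(x, y) mod 11. Record the zeros.
  x = 0: [0↦3, 1↦4, 2↦5, 3↦6, 4↦7, 5↦8, 6↦9, 7↦10, 8↦0, 9↦1, 10↦2]  zeros at y ∈ {8}
  x = 1: [0↦7, 1↦8, 2↦9, 3↦10, 4↦0, 5↦1, 6↦2, 7↦3, 8↦4, 9↦5, 10↦6]  zeros at y ∈ {4}
  x = 2: [0↦4, 1↦5, 2↦6, 3↦7, 4↦8, 5↦9, 6↦10, 7↦0, 8↦1, 9↦2, 10↦3]  zeros at y ∈ {7}
  x = 3: [0↦5, 1↦6, 2↦7, 3↦8, 4↦9, 5↦10, 6↦0, 7↦1, 8↦2, 9↦3, 10↦4]  zeros at y ∈ {6}
  x = 4: [0↦10, 1↦0, 2↦1, 3↦2, 4↦3, 5↦4, 6↦5, 7↦6, 8↦7, 9↦8, 10↦9]  zeros at y ∈ {1}
  x = 5: [0↦8, 1↦9, 2↦10, 3↦0, 4↦1, 5↦2, 6↦3, 7↦4, 8↦5, 9↦6, 10↦7]  zeros at y ∈ {3}
  x = 6: [0↦10, 1↦0, 2↦1, 3↦2, 4↦3, 5↦4, 6↦5, 7↦6, 8↦7, 9↦8, 10↦9]  zeros at y ∈ {1}
  x = 7: [0↦5, 1↦6, 2↦7, 3↦8, 4↦9, 5↦10, 6↦0, 7↦1, 8↦2, 9↦3, 10↦4]  zeros at y ∈ {6}
  x = 8: [0↦4, 1↦5, 2↦6, 3↦7, 4↦8, 5↦9, 6↦10, 7↦0, 8↦1, 9↦2, 10↦3]  zeros at y ∈ {7}
  x = 9: [0↦7, 1↦8, 2↦9, 3↦10, 4↦0, 5↦1, 6↦2, 7↦3, 8↦4, 9↦5, 10↦6]  zeros at y ∈ {4}
  x = 10: [0↦3, 1↦4, 2↦5, 3↦6, 4↦7, 5↦8, 6↦9, 7↦10, 8↦0, 9↦1, 10↦2]  zeros at y ∈ {8}
Collecting zeros: affine points = {(0, 8), (1, 4), (2, 7), (3, 6), (4, 1), (5, 3), (6, 1), (7, 6), (8, 7), (9, 4), (10, 8)}.
Total count |C(F_11)_aff| = 11.


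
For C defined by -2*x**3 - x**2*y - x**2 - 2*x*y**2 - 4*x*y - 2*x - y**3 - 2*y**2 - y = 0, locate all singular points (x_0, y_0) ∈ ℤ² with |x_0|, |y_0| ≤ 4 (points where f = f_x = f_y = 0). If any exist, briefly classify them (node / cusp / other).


Singular points: {(0, -1)}; classification: cusp.

Compute partial derivatives:
  f_x = -6*x**2 - 2*x*y - 2*x - 2*y**2 - 4*y - 2.
  f_y = -x**2 - 4*x*y - 4*x - 3*y**2 - 4*y - 1.
Scan x_0 ∈ {−4, ..., 4}. For each x_0, f_y(x_0, y) is a polynomial in y; find its integer roots y ∈ {−4, ..., 4}, then test f_x and f at those candidates.
  x = -4: f_y(-4, y) = -3*y**2 + 12*y - 1; no integer root y with |y| ≤ 4.
  x = -3: f_y(-3, y) = -3*y**2 + 8*y + 2; no integer root y with |y| ≤ 4.
  x = -2: f_y(-2, y) = -3*y**2 + 4*y + 3; no integer root y with |y| ≤ 4.
  x = -1: f_y(-1, y) = 2 - 3*y**2; no integer root y with |y| ≤ 4.
  x = 0: f_y(0, y) = -3*y**2 - 4*y - 1; vanishes at y ∈ {-1}. (0, -1): f_x = 0, f = 0 — SINGULAR.
  x = 1: f_y(1, y) = -3*y**2 - 8*y - 6; no integer root y with |y| ≤ 4.
  x = 2: f_y(2, y) = -3*y**2 - 12*y - 13; no integer root y with |y| ≤ 4.
  x = 3: f_y(3, y) = -3*y**2 - 16*y - 22; no integer root y with |y| ≤ 4.
  x = 4: f_y(4, y) = -3*y**2 - 20*y - 33; vanishes at y ∈ {-3}. (4, -3): f_x = -88 ≠ 0.
Only singular point on the grid: (0, -1).
Classify: substitute x = 0 + u, y = -1 + v and expand: f = -2*u**3 - u**2*v - 2*u*v**2 - v**3 + v**2.
No constant or linear terms (consistent with a singular point). Quadratic part: v**2. Cubic part: -2*u**3 - u**2*v - 2*u*v**2 - v**3.
The quadratic part v**2 is a perfect square, so there is a single (double) tangent line v = 0, i.e. y = -1. Restricting the cubic part to that line (v = 0) leaves -2*u**3 ≠ 0, so f is not divisible by v and the branch is v² ≈ 2*u**3 to lowest order — this is a cusp.
Classification: cusp.


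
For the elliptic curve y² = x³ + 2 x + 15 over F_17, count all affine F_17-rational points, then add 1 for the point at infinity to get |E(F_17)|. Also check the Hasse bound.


Affine points = {(0, 7), (0, 10), (1, 1), (1, 16), (4, 6), (4, 11), (7, 7), (7, 10), (8, 4), (8, 13), (10, 7), (10, 10), (11, 5), (11, 12), (12, 4), (12, 13), (14, 4), (14, 13)}; affine count = 18; |E(F_17)| = 19.

Discriminant check: Δ ∝ 4a³ + 27b² = 4·2³ + 27·15² = 4·8 + 27·225 ≡ 4 (mod 17). Nonzero ⇒ E is nonsingular.
For each x ∈ F_17, compute rhs = x³ + 2·x + 15 mod 17, then count y ∈ F_17 with y² ≡ rhs.
  x = 0: rhs = 15, matching y values: 7, 10 (2 points).
  x = 1: rhs = 1, matching y values: 1, 16 (2 points).
  x = 2: rhs = 10, matching y values: none (0 points).
  x = 3: rhs = 14, matching y values: none (0 points).
  x = 4: rhs = 2, matching y values: 6, 11 (2 points).
  x = 5: rhs = 14, matching y values: none (0 points).
  x = 6: rhs = 5, matching y values: none (0 points).
  x = 7: rhs = 15, matching y values: 7, 10 (2 points).
  x = 8: rhs = 16, matching y values: 4, 13 (2 points).
  x = 9: rhs = 14, matching y values: none (0 points).
  x = 10: rhs = 15, matching y values: 7, 10 (2 points).
  x = 11: rhs = 8, matching y values: 5, 12 (2 points).
  x = 12: rhs = 16, matching y values: 4, 13 (2 points).
  x = 13: rhs = 11, matching y values: none (0 points).
  x = 14: rhs = 16, matching y values: 4, 13 (2 points).
  x = 15: rhs = 3, matching y values: none (0 points).
  x = 16: rhs = 12, matching y values: none (0 points).
Total affine count: 18.
Full point count |E(F_17)| = 18 + 1 = 19.
Hasse bound: |19 − (17+1)| = |1| = 1 ≤ 2√17 ≈ 8.2462 ✓.


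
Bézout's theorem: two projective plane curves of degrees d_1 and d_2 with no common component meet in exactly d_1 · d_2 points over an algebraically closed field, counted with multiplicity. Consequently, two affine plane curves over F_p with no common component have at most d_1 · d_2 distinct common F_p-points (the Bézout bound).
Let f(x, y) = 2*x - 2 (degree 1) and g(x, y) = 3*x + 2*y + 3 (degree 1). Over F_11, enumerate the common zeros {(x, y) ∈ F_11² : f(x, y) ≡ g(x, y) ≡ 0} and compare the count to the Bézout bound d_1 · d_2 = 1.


Common zeros: {(1, 8)}; count = 1; Bézout bound = 1.

deg(f) = 1, deg(g) = 1, so Bézout bound = 1.
Scan x ∈ F_11. For each x, list the y ∈ F_11 with f(x, y) ≡ 0 and those with g(x, y) ≡ 0 (mod 11); the common zeros in that column are the intersection.
  x = 0: f ≡ 0 at y ∈ ∅; g ≡ 0 at y ∈ {4}; common: ∅.
  x = 1: f ≡ 0 at y ∈ {0, 1, 2, 3, 4, 5, 6, 7, 8, 9, 10}; g ≡ 0 at y ∈ {8}; common: {8}.
  x = 2: f ≡ 0 at y ∈ ∅; g ≡ 0 at y ∈ {1}; common: ∅.
  x = 3: f ≡ 0 at y ∈ ∅; g ≡ 0 at y ∈ {5}; common: ∅.
  x = 4: f ≡ 0 at y ∈ ∅; g ≡ 0 at y ∈ {9}; common: ∅.
  x = 5: f ≡ 0 at y ∈ ∅; g ≡ 0 at y ∈ {2}; common: ∅.
  x = 6: f ≡ 0 at y ∈ ∅; g ≡ 0 at y ∈ {6}; common: ∅.
  x = 7: f ≡ 0 at y ∈ ∅; g ≡ 0 at y ∈ {10}; common: ∅.
  x = 8: f ≡ 0 at y ∈ ∅; g ≡ 0 at y ∈ {3}; common: ∅.
  x = 9: f ≡ 0 at y ∈ ∅; g ≡ 0 at y ∈ {7}; common: ∅.
  x = 10: f ≡ 0 at y ∈ ∅; g ≡ 0 at y ∈ {0}; common: ∅.
Collecting: common zeros = {(1, 8)}, so the count is 1.
Comparison with the Bézout bound: 1 ≤ 1 = deg(f)·deg(g), as expected for curves with no common component (the bound is attained).


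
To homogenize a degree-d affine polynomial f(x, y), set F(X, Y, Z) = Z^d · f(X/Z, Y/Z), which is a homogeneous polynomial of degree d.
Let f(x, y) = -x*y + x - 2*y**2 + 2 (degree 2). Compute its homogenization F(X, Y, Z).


F(X, Y, Z) = -X*Y + X*Z - 2*Y**2 + 2*Z**2

deg(f) = 2.
Substitute x = X/Z, y = Y/Z into f, then multiply by Z^2.
  monomial -1·x^1·y^1 ↦ -1·X^1·Y^1·Z^0.
  monomial 1·x^1·y^0 ↦ 1·X^1·Y^0·Z^1.
  monomial -2·x^0·y^2 ↦ -2·X^0·Y^2·Z^0.
  monomial 2·x^0·y^0 ↦ 2·X^0·Y^0·Z^2.
Collecting: F(X, Y, Z) = -X*Y + X*Z - 2*Y**2 + 2*Z**2.


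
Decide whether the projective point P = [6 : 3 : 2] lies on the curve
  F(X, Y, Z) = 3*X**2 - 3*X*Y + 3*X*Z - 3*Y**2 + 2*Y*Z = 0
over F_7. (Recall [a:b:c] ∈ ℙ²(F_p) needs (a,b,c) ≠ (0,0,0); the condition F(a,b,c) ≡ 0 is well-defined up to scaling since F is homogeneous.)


F(6,3,2) ≡ 5 (mod 7); P is NOT on the curve.

Evaluate F(6, 3, 2) term-by-term (mod 7).
  3*X**2 ↦ 3·36·1·1 = 108
  -3*X*Y ↦ -3·6·3·1 = -54
  3*X*Z ↦ 3·6·1·2 = 36
  -3*Y**2 ↦ -3·1·9·1 = -27
  2*Y*Z ↦ 2·1·3·2 = 12
Sum: F(6, 3, 2) = (108) + (-54) + (36) + (-27) + (12) = 75.
Reducing mod 7: 75 ≡ 5 (mod 7).
Since F(a, b, c) ≡ 5 ≠ 0 (mod 7), P does NOT lie on the curve.


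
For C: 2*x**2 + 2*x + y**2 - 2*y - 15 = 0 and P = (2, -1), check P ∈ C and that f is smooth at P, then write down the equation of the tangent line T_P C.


Tangent line at P: 10*x - 4*y - 24 = 0.

Step 1: f(2, -1) = 0, so P lies on C.
Step 2: partial derivatives
  f_x(x, y) = 4*x + 2, f_y(x, y) = 2*y - 2.
  f_x(P) = 10, f_y(P) = -4 (gradient nonzero, so P is smooth).
Step 3: tangent line at P: 10·(x − 2) + -4·(y − -1) = 0.
Expanding: 10*x - 4*y - 24 = 0.


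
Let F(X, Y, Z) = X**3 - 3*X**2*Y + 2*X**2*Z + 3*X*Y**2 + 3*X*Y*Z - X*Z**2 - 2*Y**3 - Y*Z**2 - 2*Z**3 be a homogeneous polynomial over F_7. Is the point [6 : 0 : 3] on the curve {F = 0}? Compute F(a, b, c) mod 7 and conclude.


F(6,0,3) ≡ 2 (mod 7); P is NOT on the curve.

Evaluate F(6, 0, 3) term-by-term (mod 7).
  X**3 ↦ 1·216·1·1 = 216
  -3*X**2*Y ↦ -3·36·0·1 = 0
  2*X**2*Z ↦ 2·36·1·3 = 216
  3*X*Y**2 ↦ 3·6·0·1 = 0
  3*X*Y*Z ↦ 3·6·0·3 = 0
  -X*Z**2 ↦ -1·6·1·9 = -54
  -2*Y**3 ↦ -2·1·0·1 = 0
  -Y*Z**2 ↦ -1·1·0·9 = 0
  -2*Z**3 ↦ -2·1·1·27 = -54
Sum: F(6, 0, 3) = (216) + (0) + (216) + (0) + (0) + (-54) + (0) + (0) + (-54) = 324.
Reducing mod 7: 324 ≡ 2 (mod 7).
Since F(a, b, c) ≡ 2 ≠ 0 (mod 7), P does NOT lie on the curve.


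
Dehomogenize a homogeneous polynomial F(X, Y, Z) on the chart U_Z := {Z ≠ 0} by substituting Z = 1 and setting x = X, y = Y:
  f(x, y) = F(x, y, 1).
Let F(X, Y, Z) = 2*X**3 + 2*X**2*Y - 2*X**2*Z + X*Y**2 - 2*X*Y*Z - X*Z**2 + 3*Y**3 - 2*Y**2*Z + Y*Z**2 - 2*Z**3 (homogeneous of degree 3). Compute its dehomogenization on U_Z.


f(x, y) = 2*x**3 + 2*x**2*y - 2*x**2 + x*y**2 - 2*x*y - x + 3*y**3 - 2*y**2 + y - 2

On U_Z we set Z = 1. Each monomial c·X^i·Y^j·Z^k in F becomes c·x^i·y^j·1^k = c·x^i·y^j.
Substituting Z = 1: F(X, Y, 1) = 2*x**3 + 2*x**2*y - 2*x**2 + x*y**2 - 2*x*y - x + 3*y**3 - 2*y**2 + y - 2.
Note: deg(f) ≤ deg(F) = 3; strict inequality happens when F is divisible by Z (lost terms).


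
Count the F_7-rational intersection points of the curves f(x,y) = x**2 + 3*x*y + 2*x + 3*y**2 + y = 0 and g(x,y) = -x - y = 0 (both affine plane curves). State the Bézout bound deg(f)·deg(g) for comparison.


Common zeros: {(0, 0), (6, 1)}; count = 2; Bézout bound = 2.

deg(f) = 2, deg(g) = 1, so Bézout bound = 2.
Scan x ∈ F_7. For each x, list the y ∈ F_7 with f(x, y) ≡ 0 and those with g(x, y) ≡ 0 (mod 7); the common zeros in that column are the intersection.
  x = 0: f ≡ 0 at y ∈ {0, 2}; g ≡ 0 at y ∈ {0}; common: {0}.
  x = 1: f ≡ 0 at y ∈ {3, 5}; g ≡ 0 at y ∈ {6}; common: ∅.
  x = 2: f ≡ 0 at y ∈ {3, 4}; g ≡ 0 at y ∈ {5}; common: ∅.
  x = 3: f ≡ 0 at y ∈ {1, 5}; g ≡ 0 at y ∈ {4}; common: ∅.
  x = 4: f ≡ 0 at y ∈ {6}; g ≡ 0 at y ∈ {3}; common: ∅.
  x = 5: f ≡ 0 at y ∈ {0, 4}; g ≡ 0 at y ∈ {2}; common: ∅.
  x = 6: f ≡ 0 at y ∈ {1, 2}; g ≡ 0 at y ∈ {1}; common: {1}.
Collecting: common zeros = {(0, 0), (6, 1)}, so the count is 2.
Comparison with the Bézout bound: 2 ≤ 2 = deg(f)·deg(g), as expected for curves with no common component (the bound is attained).


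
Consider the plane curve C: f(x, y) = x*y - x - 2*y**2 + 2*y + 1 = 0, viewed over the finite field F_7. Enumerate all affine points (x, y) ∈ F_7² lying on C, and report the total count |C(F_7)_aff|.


Affine F_7-points: {(1, 0), (1, 5), (2, 3), (2, 6), (3, 2), (3, 4)}; count = 6.

For each of the 49 pairs (x, y) ∈ F_7², evaluate f(x, y) mod 7. Record the zeros.
  x = 0: [0↦1, 1↦1, 2↦4, 3↦3, 4↦5, 5↦3, 6↦4]  zeros at y ∈ ∅
  x = 1: [0↦0, 1↦1, 2↦5, 3↦5, 4↦1, 5↦0, 6↦2]  zeros at y ∈ {0, 5}
  x = 2: [0↦6, 1↦1, 2↦6, 3↦0, 4↦4, 5↦4, 6↦0]  zeros at y ∈ {3, 6}
  x = 3: [0↦5, 1↦1, 2↦0, 3↦2, 4↦0, 5↦1, 6↦5]  zeros at y ∈ {2, 4}
  x = 4: [0↦4, 1↦1, 2↦1, 3↦4, 4↦3, 5↦5, 6↦3]  zeros at y ∈ ∅
  x = 5: [0↦3, 1↦1, 2↦2, 3↦6, 4↦6, 5↦2, 6↦1]  zeros at y ∈ ∅
  x = 6: [0↦2, 1↦1, 2↦3, 3↦1, 4↦2, 5↦6, 6↦6]  zeros at y ∈ ∅
Collecting zeros: affine points = {(1, 0), (1, 5), (2, 3), (2, 6), (3, 2), (3, 4)}.
Total count |C(F_7)_aff| = 6.


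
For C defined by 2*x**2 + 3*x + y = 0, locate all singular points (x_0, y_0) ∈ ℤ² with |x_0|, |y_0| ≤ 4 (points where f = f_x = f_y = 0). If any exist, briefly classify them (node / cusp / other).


No singular points in the scanned grid; C is smooth there.

Compute partial derivatives:
  f_x = 4*x + 3.
  f_y = 1.
f_y = 1 is a nonzero constant, so f_y never vanishes: no point (x, y) can satisfy f = f_x = f_y = 0. In particular no (x, y) ∈ {−4, ..., 4}² is singular; the curve is smooth.


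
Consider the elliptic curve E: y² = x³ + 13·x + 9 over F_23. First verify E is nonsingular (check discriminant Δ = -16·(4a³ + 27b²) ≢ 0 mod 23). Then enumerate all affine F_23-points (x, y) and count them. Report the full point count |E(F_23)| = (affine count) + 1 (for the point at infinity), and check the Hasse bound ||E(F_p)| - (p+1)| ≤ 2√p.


Affine points = {(0, 3), (0, 20), (1, 0), (3, 11), (3, 12), (6, 2), (6, 21), (7, 11), (7, 12), (8, 2), (8, 21), (9, 2), (9, 21), (10, 9), (10, 14), (13, 11), (13, 12), (16, 9), (16, 14), (18, 7), (18, 16), (19, 10), (19, 13), (20, 9), (20, 14), (22, 8), (22, 15)}; affine count = 27; |E(F_23)| = 28.

Discriminant check: Δ ∝ 4a³ + 27b² = 4·13³ + 27·9² = 4·2197 + 27·81 ≡ 4 (mod 23). Nonzero ⇒ E is nonsingular.
For each x ∈ F_23, compute rhs = x³ + 13·x + 9 mod 23, then count y ∈ F_23 with y² ≡ rhs.
  x = 0: rhs = 9, matching y values: 3, 20 (2 points).
  x = 1: rhs = 0, matching y values: 0 (1 points).
  x = 2: rhs = 20, matching y values: none (0 points).
  x = 3: rhs = 6, matching y values: 11, 12 (2 points).
  x = 4: rhs = 10, matching y values: none (0 points).
  x = 5: rhs = 15, matching y values: none (0 points).
  x = 6: rhs = 4, matching y values: 2, 21 (2 points).
  x = 7: rhs = 6, matching y values: 11, 12 (2 points).
  x = 8: rhs = 4, matching y values: 2, 21 (2 points).
  x = 9: rhs = 4, matching y values: 2, 21 (2 points).
  x = 10: rhs = 12, matching y values: 9, 14 (2 points).
  x = 11: rhs = 11, matching y values: none (0 points).
  x = 12: rhs = 7, matching y values: none (0 points).
  x = 13: rhs = 6, matching y values: 11, 12 (2 points).
  x = 14: rhs = 14, matching y values: none (0 points).
  x = 15: rhs = 14, matching y values: none (0 points).
  x = 16: rhs = 12, matching y values: 9, 14 (2 points).
  x = 17: rhs = 14, matching y values: none (0 points).
  x = 18: rhs = 3, matching y values: 7, 16 (2 points).
  x = 19: rhs = 8, matching y values: 10, 13 (2 points).
  x = 20: rhs = 12, matching y values: 9, 14 (2 points).
  x = 21: rhs = 21, matching y values: none (0 points).
  x = 22: rhs = 18, matching y values: 8, 15 (2 points).
Total affine count: 27.
Full point count |E(F_23)| = 27 + 1 = 28.
Hasse bound: |28 − (23+1)| = |4| = 4 ≤ 2√23 ≈ 9.5917 ✓.


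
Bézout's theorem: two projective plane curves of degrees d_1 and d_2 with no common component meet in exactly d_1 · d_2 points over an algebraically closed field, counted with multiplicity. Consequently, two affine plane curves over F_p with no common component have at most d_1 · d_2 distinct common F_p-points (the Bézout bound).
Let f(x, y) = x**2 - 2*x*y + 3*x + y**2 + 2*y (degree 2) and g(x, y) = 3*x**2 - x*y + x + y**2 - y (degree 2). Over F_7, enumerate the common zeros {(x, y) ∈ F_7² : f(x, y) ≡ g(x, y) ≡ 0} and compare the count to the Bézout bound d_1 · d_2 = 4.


Common zeros: {(0, 0)}; count = 1; Bézout bound = 4.

deg(f) = 2, deg(g) = 2, so Bézout bound = 4.
Scan x ∈ F_7. For each x, list the y ∈ F_7 with f(x, y) ≡ 0 and those with g(x, y) ≡ 0 (mod 7); the common zeros in that column are the intersection.
  x = 0: f ≡ 0 at y ∈ {0, 5}; g ≡ 0 at y ∈ {0, 1}; common: {0}.
  x = 1: f ≡ 0 at y ∈ ∅; g ≡ 0 at y ∈ {3, 6}; common: ∅.
  x = 2: f ≡ 0 at y ∈ ∅; g ≡ 0 at y ∈ {0, 3}; common: ∅.
  x = 3: f ≡ 0 at y ∈ {2}; g ≡ 0 at y ∈ {5, 6}; common: ∅.
  x = 4: f ≡ 0 at y ∈ {0, 6}; g ≡ 0 at y ∈ ∅; common: ∅.
  x = 5: f ≡ 0 at y ∈ {2, 6}; g ≡ 0 at y ∈ ∅; common: ∅.
  x = 6: f ≡ 0 at y ∈ ∅; g ≡ 0 at y ∈ ∅; common: ∅.
Collecting: common zeros = {(0, 0)}, so the count is 1.
Comparison with the Bézout bound: 1 ≤ 4 = deg(f)·deg(g), as expected for curves with no common component (the affine F_7-count falls short of the bound because intersections may lie at infinity, over extension fields, or carry multiplicity).


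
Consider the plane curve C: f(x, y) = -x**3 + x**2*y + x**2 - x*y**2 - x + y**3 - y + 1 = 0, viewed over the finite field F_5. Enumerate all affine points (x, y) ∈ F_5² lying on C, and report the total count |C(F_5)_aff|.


Affine F_5-points: {(0, 3), (1, 0), (1, 1), (2, 0), (3, 0), (4, 3)}; count = 6.

For each of the 25 pairs (x, y) ∈ F_5², evaluate f(x, y) mod 5. Record the zeros.
  x = 0: [0↦1, 1↦1, 2↦2, 3↦0, 4↦1]  zeros at y ∈ {3}
  x = 1: [0↦0, 1↦0, 2↦4, 3↦3, 4↦3]  zeros at y ∈ {0, 1}
  x = 2: [0↦0, 1↦2, 2↦1, 3↦3, 4↦4]  zeros at y ∈ {0}
  x = 3: [0↦0, 1↦1, 2↦2, 3↦4, 4↦3]  zeros at y ∈ {0}
  x = 4: [0↦4, 1↦1, 2↦1, 3↦0, 4↦4]  zeros at y ∈ {3}
Collecting zeros: affine points = {(0, 3), (1, 0), (1, 1), (2, 0), (3, 0), (4, 3)}.
Total count |C(F_5)_aff| = 6.


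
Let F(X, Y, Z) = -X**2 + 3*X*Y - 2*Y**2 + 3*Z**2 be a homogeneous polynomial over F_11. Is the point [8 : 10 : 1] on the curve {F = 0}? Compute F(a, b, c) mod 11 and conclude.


F(8,10,1) ≡ 1 (mod 11); P is NOT on the curve.

Evaluate F(8, 10, 1) term-by-term (mod 11).
  -X**2 ↦ -1·64·1·1 = -64
  3*X*Y ↦ 3·8·10·1 = 240
  -2*Y**2 ↦ -2·1·100·1 = -200
  3*Z**2 ↦ 3·1·1·1 = 3
Sum: F(8, 10, 1) = (-64) + (240) + (-200) + (3) = -21.
Reducing mod 11: -21 ≡ 1 (mod 11).
Since F(a, b, c) ≡ 1 ≠ 0 (mod 11), P does NOT lie on the curve.


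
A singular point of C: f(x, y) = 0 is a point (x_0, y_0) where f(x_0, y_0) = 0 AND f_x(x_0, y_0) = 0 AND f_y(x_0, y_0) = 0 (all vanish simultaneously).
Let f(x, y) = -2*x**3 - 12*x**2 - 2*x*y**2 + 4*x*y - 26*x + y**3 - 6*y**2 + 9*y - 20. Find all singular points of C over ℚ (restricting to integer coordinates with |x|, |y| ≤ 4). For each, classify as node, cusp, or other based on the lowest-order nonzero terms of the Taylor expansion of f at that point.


Singular points: {(-2, 1)}; classification: cusp.

Compute partial derivatives:
  f_x = -6*x**2 - 24*x - 2*y**2 + 4*y - 26.
  f_y = -4*x*y + 4*x + 3*y**2 - 12*y + 9.
Scan x_0 ∈ {−4, ..., 4}. For each x_0, f_y(x_0, y) is a polynomial in y; find its integer roots y ∈ {−4, ..., 4}, then test f_x and f at those candidates.
  x = -4: f_y(-4, y) = 3*y**2 + 4*y - 7; vanishes at y ∈ {1}. (-4, 1): f_x = -24 ≠ 0.
  x = -3: f_y(-3, y) = 3*y**2 - 3; vanishes at y ∈ {-1, 1}. (-3, -1): f_x = -14 ≠ 0; (-3, 1): f_x = -6 ≠ 0.
  x = -2: f_y(-2, y) = 3*y**2 - 4*y + 1; vanishes at y ∈ {1}. (-2, 1): f_x = 0, f = 0 — SINGULAR.
  x = -1: f_y(-1, y) = 3*y**2 - 8*y + 5; vanishes at y ∈ {1}. (-1, 1): f_x = -6 ≠ 0.
  x = 0: f_y(0, y) = 3*y**2 - 12*y + 9; vanishes at y ∈ {1, 3}. (0, 1): f_x = -24 ≠ 0; (0, 3): f_x = -32 ≠ 0.
  x = 1: f_y(1, y) = 3*y**2 - 16*y + 13; vanishes at y ∈ {1}. (1, 1): f_x = -54 ≠ 0.
  x = 2: f_y(2, y) = 3*y**2 - 20*y + 17; vanishes at y ∈ {1}. (2, 1): f_x = -96 ≠ 0.
  x = 3: f_y(3, y) = 3*y**2 - 24*y + 21; vanishes at y ∈ {1}. (3, 1): f_x = -150 ≠ 0.
  x = 4: f_y(4, y) = 3*y**2 - 28*y + 25; vanishes at y ∈ {1}. (4, 1): f_x = -216 ≠ 0.
Only singular point on the grid: (-2, 1).
Classify: substitute x = -2 + u, y = 1 + v and expand: f = -2*u**3 - 2*u*v**2 + v**3 + v**2.
No constant or linear terms (consistent with a singular point). Quadratic part: v**2. Cubic part: -2*u**3 - 2*u*v**2 + v**3.
The quadratic part v**2 is a perfect square, so there is a single (double) tangent line v = 0, i.e. y = 1. Restricting the cubic part to that line (v = 0) leaves -2*u**3 ≠ 0, so f is not divisible by v and the branch is v² ≈ 2*u**3 to lowest order — this is a cusp.
Classification: cusp.


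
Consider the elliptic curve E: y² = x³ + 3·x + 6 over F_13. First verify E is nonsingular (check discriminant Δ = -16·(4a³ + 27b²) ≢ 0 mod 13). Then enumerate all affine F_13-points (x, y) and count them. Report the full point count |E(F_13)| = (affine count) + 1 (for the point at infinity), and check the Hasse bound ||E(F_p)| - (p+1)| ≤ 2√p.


Affine points = {(1, 6), (1, 7), (3, 4), (3, 9), (4, 2), (4, 11), (5, 4), (5, 9), (8, 3), (8, 10), (10, 3), (10, 10)}; affine count = 12; |E(F_13)| = 13.

Discriminant check: Δ ∝ 4a³ + 27b² = 4·3³ + 27·6² = 4·27 + 27·36 ≡ 1 (mod 13). Nonzero ⇒ E is nonsingular.
For each x ∈ F_13, compute rhs = x³ + 3·x + 6 mod 13, then count y ∈ F_13 with y² ≡ rhs.
  x = 0: rhs = 6, matching y values: none (0 points).
  x = 1: rhs = 10, matching y values: 6, 7 (2 points).
  x = 2: rhs = 7, matching y values: none (0 points).
  x = 3: rhs = 3, matching y values: 4, 9 (2 points).
  x = 4: rhs = 4, matching y values: 2, 11 (2 points).
  x = 5: rhs = 3, matching y values: 4, 9 (2 points).
  x = 6: rhs = 6, matching y values: none (0 points).
  x = 7: rhs = 6, matching y values: none (0 points).
  x = 8: rhs = 9, matching y values: 3, 10 (2 points).
  x = 9: rhs = 8, matching y values: none (0 points).
  x = 10: rhs = 9, matching y values: 3, 10 (2 points).
  x = 11: rhs = 5, matching y values: none (0 points).
  x = 12: rhs = 2, matching y values: none (0 points).
Total affine count: 12.
Full point count |E(F_13)| = 12 + 1 = 13.
Hasse bound: |13 − (13+1)| = |-1| = 1 ≤ 2√13 ≈ 7.2111 ✓.


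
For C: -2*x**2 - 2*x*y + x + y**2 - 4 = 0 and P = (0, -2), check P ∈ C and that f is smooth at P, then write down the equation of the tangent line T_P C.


Tangent line at P: 5*x - 4*y - 8 = 0.

Step 1: f(0, -2) = 0, so P lies on C.
Step 2: partial derivatives
  f_x(x, y) = -4*x - 2*y + 1, f_y(x, y) = -2*x + 2*y.
  f_x(P) = 5, f_y(P) = -4 (gradient nonzero, so P is smooth).
Step 3: tangent line at P: 5·(x − 0) + -4·(y − -2) = 0.
Expanding: 5*x - 4*y - 8 = 0.


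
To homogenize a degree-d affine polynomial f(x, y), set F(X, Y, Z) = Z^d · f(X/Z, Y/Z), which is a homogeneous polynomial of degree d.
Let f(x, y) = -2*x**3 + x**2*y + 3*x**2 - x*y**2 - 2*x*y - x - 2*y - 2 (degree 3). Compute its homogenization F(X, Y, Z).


F(X, Y, Z) = -2*X**3 + X**2*Y + 3*X**2*Z - X*Y**2 - 2*X*Y*Z - X*Z**2 - 2*Y*Z**2 - 2*Z**3

deg(f) = 3.
Substitute x = X/Z, y = Y/Z into f, then multiply by Z^3.
  monomial -2·x^3·y^0 ↦ -2·X^3·Y^0·Z^0.
  monomial 1·x^2·y^1 ↦ 1·X^2·Y^1·Z^0.
  monomial 3·x^2·y^0 ↦ 3·X^2·Y^0·Z^1.
  monomial -1·x^1·y^2 ↦ -1·X^1·Y^2·Z^0.
  monomial -2·x^1·y^1 ↦ -2·X^1·Y^1·Z^1.
  monomial -1·x^1·y^0 ↦ -1·X^1·Y^0·Z^2.
  monomial -2·x^0·y^1 ↦ -2·X^0·Y^1·Z^2.
  monomial -2·x^0·y^0 ↦ -2·X^0·Y^0·Z^3.
Collecting: F(X, Y, Z) = -2*X**3 + X**2*Y + 3*X**2*Z - X*Y**2 - 2*X*Y*Z - X*Z**2 - 2*Y*Z**2 - 2*Z**3.


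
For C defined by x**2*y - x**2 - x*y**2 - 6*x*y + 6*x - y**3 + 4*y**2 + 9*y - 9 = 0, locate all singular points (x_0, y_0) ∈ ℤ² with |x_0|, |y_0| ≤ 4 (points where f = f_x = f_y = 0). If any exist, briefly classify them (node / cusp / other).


Singular points: {(3, 0)}; classification: node.

Compute partial derivatives:
  f_x = 2*x*y - 2*x - y**2 - 6*y + 6.
  f_y = x**2 - 2*x*y - 6*x - 3*y**2 + 8*y + 9.
Scan x_0 ∈ {−4, ..., 4}. For each x_0, f_y(x_0, y) is a polynomial in y; find its integer roots y ∈ {−4, ..., 4}, then test f_x and f at those candidates.
  x = -4: f_y(-4, y) = -3*y**2 + 16*y + 49; no integer root y with |y| ≤ 4.
  x = -3: f_y(-3, y) = -3*y**2 + 14*y + 36; no integer root y with |y| ≤ 4.
  x = -2: f_y(-2, y) = -3*y**2 + 12*y + 25; no integer root y with |y| ≤ 4.
  x = -1: f_y(-1, y) = -3*y**2 + 10*y + 16; no integer root y with |y| ≤ 4.
  x = 0: f_y(0, y) = -3*y**2 + 8*y + 9; no integer root y with |y| ≤ 4.
  x = 1: f_y(1, y) = -3*y**2 + 6*y + 4; no integer root y with |y| ≤ 4.
  x = 2: f_y(2, y) = -3*y**2 + 4*y + 1; no integer root y with |y| ≤ 4.
  x = 3: f_y(3, y) = -3*y**2 + 2*y; vanishes at y ∈ {0}. (3, 0): f_x = 0, f = 0 — SINGULAR.
  x = 4: f_y(4, y) = 1 - 3*y**2; no integer root y with |y| ≤ 4.
Only singular point on the grid: (3, 0).
Classify: substitute x = 3 + u, y = 0 + v and expand: f = u**2*v - u**2 - u*v**2 - v**3 + v**2.
No constant or linear terms (consistent with a singular point). Quadratic part: -u**2 + v**2. Cubic part: u**2*v - u*v**2 - v**3.
The quadratic part v**2 - u**2 = (v − u)(v + u) splits into two distinct linear factors, so there are two distinct tangent lines y − 0 = ±(x − 3) — this is a node (ordinary double point).
Classification: node.


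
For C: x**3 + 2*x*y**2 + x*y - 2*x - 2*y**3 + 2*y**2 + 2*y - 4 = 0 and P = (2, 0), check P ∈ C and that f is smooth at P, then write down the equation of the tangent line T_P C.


Tangent line at P: 10*x + 4*y - 20 = 0.

Step 1: f(2, 0) = 0, so P lies on C.
Step 2: partial derivatives
  f_x(x, y) = 3*x**2 + 2*y**2 + y - 2, f_y(x, y) = 4*x*y + x - 6*y**2 + 4*y + 2.
  f_x(P) = 10, f_y(P) = 4 (gradient nonzero, so P is smooth).
Step 3: tangent line at P: 10·(x − 2) + 4·(y − 0) = 0.
Expanding: 10*x + 4*y - 20 = 0.


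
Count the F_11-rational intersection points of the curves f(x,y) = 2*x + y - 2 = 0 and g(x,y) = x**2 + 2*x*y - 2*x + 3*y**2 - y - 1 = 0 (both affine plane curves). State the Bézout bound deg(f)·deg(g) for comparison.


Common zeros: ∅; count = 0; Bézout bound = 2.

deg(f) = 1, deg(g) = 2, so Bézout bound = 2.
Scan x ∈ F_11. For each x, list the y ∈ F_11 with f(x, y) ≡ 0 and those with g(x, y) ≡ 0 (mod 11); the common zeros in that column are the intersection.
  x = 0: f ≡ 0 at y ∈ {2}; g ≡ 0 at y ∈ ∅; common: ∅.
  x = 1: f ≡ 0 at y ∈ {0}; g ≡ 0 at y ∈ {8, 10}; common: ∅.
  x = 2: f ≡ 0 at y ∈ {9}; g ≡ 0 at y ∈ ∅; common: ∅.
  x = 3: f ≡ 0 at y ∈ {7}; g ≡ 0 at y ∈ {3, 10}; common: ∅.
  x = 4: f ≡ 0 at y ∈ {5}; g ≡ 0 at y ∈ {2, 3}; common: ∅.
  x = 5: f ≡ 0 at y ∈ {3}; g ≡ 0 at y ∈ {2, 6}; common: ∅.
  x = 6: f ≡ 0 at y ∈ {1}; g ≡ 0 at y ∈ ∅; common: ∅.
  x = 7: f ≡ 0 at y ∈ {10}; g ≡ 0 at y ∈ {6, 8}; common: ∅.
  x = 8: f ≡ 0 at y ∈ {8}; g ≡ 0 at y ∈ ∅; common: ∅.
  x = 9: f ≡ 0 at y ∈ {6}; g ≡ 0 at y ∈ ∅; common: ∅.
  x = 10: f ≡ 0 at y ∈ {4}; g ≡ 0 at y ∈ ∅; common: ∅.
Collecting: common zeros = ∅, so the count is 0.
Comparison with the Bézout bound: 0 ≤ 2 = deg(f)·deg(g), as expected for curves with no common component (the affine F_11-count falls short of the bound because intersections may lie at infinity, over extension fields, or carry multiplicity).


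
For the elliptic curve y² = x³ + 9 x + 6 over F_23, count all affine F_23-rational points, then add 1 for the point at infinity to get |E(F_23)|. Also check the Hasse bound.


Affine points = {(0, 11), (0, 12), (1, 4), (1, 19), (2, 3), (2, 20), (6, 0), (12, 5), (12, 18), (14, 1), (14, 22), (17, 9), (17, 14), (21, 7), (21, 16)}; affine count = 15; |E(F_23)| = 16.

Discriminant check: Δ ∝ 4a³ + 27b² = 4·9³ + 27·6² = 4·729 + 27·36 ≡ 1 (mod 23). Nonzero ⇒ E is nonsingular.
For each x ∈ F_23, compute rhs = x³ + 9·x + 6 mod 23, then count y ∈ F_23 with y² ≡ rhs.
  x = 0: rhs = 6, matching y values: 11, 12 (2 points).
  x = 1: rhs = 16, matching y values: 4, 19 (2 points).
  x = 2: rhs = 9, matching y values: 3, 20 (2 points).
  x = 3: rhs = 14, matching y values: none (0 points).
  x = 4: rhs = 14, matching y values: none (0 points).
  x = 5: rhs = 15, matching y values: none (0 points).
  x = 6: rhs = 0, matching y values: 0 (1 points).
  x = 7: rhs = 21, matching y values: none (0 points).
  x = 8: rhs = 15, matching y values: none (0 points).
  x = 9: rhs = 11, matching y values: none (0 points).
  x = 10: rhs = 15, matching y values: none (0 points).
  x = 11: rhs = 10, matching y values: none (0 points).
  x = 12: rhs = 2, matching y values: 5, 18 (2 points).
  x = 13: rhs = 20, matching y values: none (0 points).
  x = 14: rhs = 1, matching y values: 1, 22 (2 points).
  x = 15: rhs = 20, matching y values: none (0 points).
  x = 16: rhs = 14, matching y values: none (0 points).
  x = 17: rhs = 12, matching y values: 9, 14 (2 points).
  x = 18: rhs = 20, matching y values: none (0 points).
  x = 19: rhs = 21, matching y values: none (0 points).
  x = 20: rhs = 21, matching y values: none (0 points).
  x = 21: rhs = 3, matching y values: 7, 16 (2 points).
  x = 22: rhs = 19, matching y values: none (0 points).
Total affine count: 15.
Full point count |E(F_23)| = 15 + 1 = 16.
Hasse bound: |16 − (23+1)| = |-8| = 8 ≤ 2√23 ≈ 9.5917 ✓.


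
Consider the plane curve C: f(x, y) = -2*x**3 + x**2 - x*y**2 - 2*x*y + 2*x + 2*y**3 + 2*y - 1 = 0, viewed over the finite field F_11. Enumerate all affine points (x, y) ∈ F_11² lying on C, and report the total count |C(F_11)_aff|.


Affine F_11-points: {(1, 0), (1, 6), (2, 1), (2, 10), (3, 2), (5, 3), (6, 0), (7, 2), (8, 4), (10, 0)}; count = 10.

For each of the 121 pairs (x, y) ∈ F_11², evaluate f(x, y) mod 11. Record the zeros.
  x = 0: [0↦10, 1↦3, 2↦8, 3↦4, 4↦3, 5↦6, 6↦3, 7↦6, 8↦5, 9↦1, 10↦6]  zeros at y ∈ ∅
  x = 1: [0↦0, 1↦1, 2↦1, 3↦1, 4↦2, 5↦5, 6↦0, 7↦10, 8↦3, 9↦2, 10↦8]  zeros at y ∈ {0, 6}
  x = 2: [0↦2, 1↦0, 2↦6, 3↦10, 4↦2, 5↦5, 6↦9, 7↦4, 8↦2, 9↦4, 10↦0]  zeros at y ∈ {1, 10}
  x = 3: [0↦4, 1↦10, 2↦0, 3↦8, 4↦2, 5↦5, 6↦7, 7↦9, 8↦1, 9↦6, 10↦3]  zeros at y ∈ {2}
  x = 4: [0↦5, 1↦8, 2↦4, 3↦5, 4↦1, 5↦4, 6↦4, 7↦2, 8↦10, 9↦7, 10↦5]  zeros at y ∈ ∅
  x = 5: [0↦4, 1↦4, 2↦6, 3↦0, 4↦9, 5↦1, 6↦10, 7↦4, 8↦6, 9↦6, 10↦5]  zeros at y ∈ {3}
  x = 6: [0↦0, 1↦8, 2↦5, 3↦3, 4↦3, 5↦6, 6↦2, 7↦3, 8↦10, 9↦2, 10↦2]  zeros at y ∈ {0}
  x = 7: [0↦3, 1↦8, 2↦0, 3↦2, 4↦4, 5↦7, 6↦1, 7↦9, 8↦10, 9↦5, 10↦6]  zeros at y ∈ {2}
  x = 8: [0↦1, 1↦3, 2↦1, 3↦7, 4↦0, 5↦3, 6↦6, 7↦10, 8↦5, 9↦3, 10↦5]  zeros at y ∈ {4}
  x = 9: [0↦4, 1↦3, 2↦7, 3↦6, 4↦1, 5↦4, 6↦5, 7↦5, 8↦5, 9↦6, 10↦9]  zeros at y ∈ ∅
  x = 10: [0↦0, 1↦7, 2↦6, 3↦9, 4↦6, 5↦9, 6↦8, 7↦4, 8↦9, 9↦2, 10↦6]  zeros at y ∈ {0}
Collecting zeros: affine points = {(1, 0), (1, 6), (2, 1), (2, 10), (3, 2), (5, 3), (6, 0), (7, 2), (8, 4), (10, 0)}.
Total count |C(F_11)_aff| = 10.
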